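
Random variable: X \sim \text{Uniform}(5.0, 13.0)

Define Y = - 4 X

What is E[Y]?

For Y = -4X:
E[Y] = -4 * E[X]
E[X] = (5 + 13)/2 = 9
E[Y] = -4 * 9 = -36

-36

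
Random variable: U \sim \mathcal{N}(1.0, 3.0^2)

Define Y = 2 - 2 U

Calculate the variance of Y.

For Y = aU + b: Var(Y) = a² * Var(U)
Var(U) = 3.0^2 = 9
Var(Y) = (-2)² * 9 = 4 * 9 = 36

36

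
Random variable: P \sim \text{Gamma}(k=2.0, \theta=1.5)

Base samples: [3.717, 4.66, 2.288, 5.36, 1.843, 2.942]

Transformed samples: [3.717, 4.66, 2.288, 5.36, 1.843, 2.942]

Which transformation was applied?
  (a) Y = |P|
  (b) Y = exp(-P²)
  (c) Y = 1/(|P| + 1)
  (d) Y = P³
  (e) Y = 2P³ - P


Checking option (a) Y = |P|:
  P = 3.717 -> Y = 3.717 ✓
  P = 4.66 -> Y = 4.66 ✓
  P = 2.288 -> Y = 2.288 ✓
All samples match this transformation.

(a) |P|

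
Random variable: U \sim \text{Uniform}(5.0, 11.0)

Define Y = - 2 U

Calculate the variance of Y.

For Y = aU + b: Var(Y) = a² * Var(U)
Var(U) = (11 - 5)^2/12 = 3
Var(Y) = (-2)² * 3 = 4 * 3 = 12

12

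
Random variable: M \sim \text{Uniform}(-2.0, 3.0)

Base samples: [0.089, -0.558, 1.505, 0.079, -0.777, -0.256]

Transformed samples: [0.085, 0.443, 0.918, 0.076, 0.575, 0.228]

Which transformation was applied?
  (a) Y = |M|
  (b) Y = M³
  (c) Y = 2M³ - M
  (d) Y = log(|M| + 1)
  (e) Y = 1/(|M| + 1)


Checking option (d) Y = log(|M| + 1):
  M = 0.089 -> Y = 0.085 ✓
  M = -0.558 -> Y = 0.443 ✓
  M = 1.505 -> Y = 0.918 ✓
All samples match this transformation.

(d) log(|M| + 1)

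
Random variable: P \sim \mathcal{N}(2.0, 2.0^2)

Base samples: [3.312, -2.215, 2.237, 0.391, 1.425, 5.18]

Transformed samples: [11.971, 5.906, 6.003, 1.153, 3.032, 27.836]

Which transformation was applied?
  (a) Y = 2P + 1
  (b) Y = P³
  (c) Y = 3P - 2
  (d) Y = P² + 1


Checking option (d) Y = P² + 1:
  P = 3.312 -> Y = 11.971 ✓
  P = -2.215 -> Y = 5.906 ✓
  P = 2.237 -> Y = 6.003 ✓
All samples match this transformation.

(d) P² + 1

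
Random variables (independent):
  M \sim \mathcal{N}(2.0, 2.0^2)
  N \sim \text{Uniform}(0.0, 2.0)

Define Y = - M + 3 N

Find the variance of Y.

For independent RVs: Var(aX + bY) = a²Var(X) + b²Var(Y)
Var(M) = 4
Var(N) = 0.33333333
Var(Y) = (-1)²*4 + 3²*0.33333333
= 1*4 + 9*0.33333333 = 7

7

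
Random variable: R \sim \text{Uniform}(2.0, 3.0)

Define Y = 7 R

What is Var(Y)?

For Y = aR + b: Var(Y) = a² * Var(R)
Var(R) = (3 - 2)^2/12 = 0.083333333
Var(Y) = 7² * 0.083333333 = 49 * 0.083333333 = 4.0833333

4.0833333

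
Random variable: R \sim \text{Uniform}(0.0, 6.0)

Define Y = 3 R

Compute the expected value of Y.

For Y = 3R:
E[Y] = 3 * E[R]
E[R] = (0 + 6)/2 = 3
E[Y] = 3 * 3 = 9

9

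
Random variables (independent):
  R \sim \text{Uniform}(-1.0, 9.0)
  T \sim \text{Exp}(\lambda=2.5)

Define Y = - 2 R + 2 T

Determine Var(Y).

For independent RVs: Var(aX + bY) = a²Var(X) + b²Var(Y)
Var(R) = 8.3333333
Var(T) = 0.16
Var(Y) = (-2)²*8.3333333 + 2²*0.16
= 4*8.3333333 + 4*0.16 = 33.973333

33.973333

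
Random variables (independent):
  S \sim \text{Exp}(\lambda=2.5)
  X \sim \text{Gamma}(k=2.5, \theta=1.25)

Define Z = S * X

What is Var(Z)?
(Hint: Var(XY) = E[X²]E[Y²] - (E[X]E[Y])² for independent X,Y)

Var(XY) = E[X²]E[Y²] - (E[X]E[Y])²
E[S] = 0.4, Var(S) = 0.16
E[X] = 3.125, Var(X) = 3.90625
E[S²] = 0.16 + 0.4² = 0.32
E[X²] = 3.90625 + 3.125² = 13.671875
Var(Z) = 0.32*13.671875 - (0.4*3.125)²
= 4.375 - 1.5625 = 2.8125

2.8125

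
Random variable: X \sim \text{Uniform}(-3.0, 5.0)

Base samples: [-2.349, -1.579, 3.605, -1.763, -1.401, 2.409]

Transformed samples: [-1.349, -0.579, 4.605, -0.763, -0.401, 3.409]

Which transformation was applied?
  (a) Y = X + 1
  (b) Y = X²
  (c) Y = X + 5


Checking option (a) Y = X + 1:
  X = -2.349 -> Y = -1.349 ✓
  X = -1.579 -> Y = -0.579 ✓
  X = 3.605 -> Y = 4.605 ✓
All samples match this transformation.

(a) X + 1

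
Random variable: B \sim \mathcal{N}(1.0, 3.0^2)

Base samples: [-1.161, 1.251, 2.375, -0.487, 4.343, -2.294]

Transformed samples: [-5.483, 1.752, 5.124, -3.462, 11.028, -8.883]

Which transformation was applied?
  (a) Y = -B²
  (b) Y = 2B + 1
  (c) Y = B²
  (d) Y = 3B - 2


Checking option (d) Y = 3B - 2:
  B = -1.161 -> Y = -5.483 ✓
  B = 1.251 -> Y = 1.752 ✓
  B = 2.375 -> Y = 5.124 ✓
All samples match this transformation.

(d) 3B - 2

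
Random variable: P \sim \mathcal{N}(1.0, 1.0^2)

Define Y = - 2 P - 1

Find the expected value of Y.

For Y = -2P - 1:
E[Y] = -2 * E[P] - 1
E[P] = 1.0 = 1
E[Y] = -2 * 1 - 1 = -3

-3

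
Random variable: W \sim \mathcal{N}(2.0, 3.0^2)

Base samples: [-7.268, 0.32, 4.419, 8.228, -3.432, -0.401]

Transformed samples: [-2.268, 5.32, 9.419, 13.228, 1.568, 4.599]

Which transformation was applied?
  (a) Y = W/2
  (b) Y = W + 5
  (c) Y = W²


Checking option (b) Y = W + 5:
  W = -7.268 -> Y = -2.268 ✓
  W = 0.32 -> Y = 5.32 ✓
  W = 4.419 -> Y = 9.419 ✓
All samples match this transformation.

(b) W + 5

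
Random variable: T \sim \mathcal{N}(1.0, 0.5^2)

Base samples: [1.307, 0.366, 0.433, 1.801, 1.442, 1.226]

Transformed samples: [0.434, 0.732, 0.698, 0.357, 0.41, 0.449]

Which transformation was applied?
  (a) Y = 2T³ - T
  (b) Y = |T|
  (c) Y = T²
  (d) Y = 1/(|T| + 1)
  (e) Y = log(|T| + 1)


Checking option (d) Y = 1/(|T| + 1):
  T = 1.307 -> Y = 0.434 ✓
  T = 0.366 -> Y = 0.732 ✓
  T = 0.433 -> Y = 0.698 ✓
All samples match this transformation.

(d) 1/(|T| + 1)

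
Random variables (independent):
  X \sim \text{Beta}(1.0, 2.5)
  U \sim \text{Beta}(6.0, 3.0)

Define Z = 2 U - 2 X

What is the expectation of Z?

E[Z] = -2*E[X] + 2*E[U]
E[X] = 0.28571429
E[U] = 0.66666667
E[Z] = -2*0.28571429 + 2*0.66666667 = 0.76190476

0.76190476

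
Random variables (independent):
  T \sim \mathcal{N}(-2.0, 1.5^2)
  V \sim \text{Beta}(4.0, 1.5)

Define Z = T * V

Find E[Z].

For independent RVs: E[XY] = E[X]*E[Y]
E[T] = -2
E[V] = 0.72727273
E[Z] = -2 * 0.72727273 = -1.4545455

-1.4545455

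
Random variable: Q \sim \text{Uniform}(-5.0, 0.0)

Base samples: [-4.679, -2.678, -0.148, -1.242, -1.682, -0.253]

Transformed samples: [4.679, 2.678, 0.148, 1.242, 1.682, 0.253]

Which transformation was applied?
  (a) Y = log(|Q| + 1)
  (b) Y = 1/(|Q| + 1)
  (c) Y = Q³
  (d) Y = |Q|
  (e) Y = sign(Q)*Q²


Checking option (d) Y = |Q|:
  Q = -4.679 -> Y = 4.679 ✓
  Q = -2.678 -> Y = 2.678 ✓
  Q = -0.148 -> Y = 0.148 ✓
All samples match this transformation.

(d) |Q|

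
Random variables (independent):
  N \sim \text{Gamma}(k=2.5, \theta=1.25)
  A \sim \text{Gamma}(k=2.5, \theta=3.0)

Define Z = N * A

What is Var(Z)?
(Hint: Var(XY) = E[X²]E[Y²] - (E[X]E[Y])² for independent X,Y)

Var(XY) = E[X²]E[Y²] - (E[X]E[Y])²
E[N] = 3.125, Var(N) = 3.90625
E[A] = 7.5, Var(A) = 22.5
E[N²] = 3.90625 + 3.125² = 13.671875
E[A²] = 22.5 + 7.5² = 78.75
Var(Z) = 13.671875*78.75 - (3.125*7.5)²
= 1076.6602 - 549.31641 = 527.34375

527.34375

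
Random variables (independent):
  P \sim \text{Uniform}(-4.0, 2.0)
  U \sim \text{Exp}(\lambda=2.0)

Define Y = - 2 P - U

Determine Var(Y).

For independent RVs: Var(aX + bY) = a²Var(X) + b²Var(Y)
Var(P) = 3
Var(U) = 0.25
Var(Y) = (-2)²*3 + (-1)²*0.25
= 4*3 + 1*0.25 = 12.25

12.25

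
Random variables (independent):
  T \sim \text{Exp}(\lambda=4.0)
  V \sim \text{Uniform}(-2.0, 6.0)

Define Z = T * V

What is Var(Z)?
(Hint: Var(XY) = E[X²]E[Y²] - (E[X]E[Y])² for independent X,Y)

Var(XY) = E[X²]E[Y²] - (E[X]E[Y])²
E[T] = 0.25, Var(T) = 0.0625
E[V] = 2, Var(V) = 5.3333333
E[T²] = 0.0625 + 0.25² = 0.125
E[V²] = 5.3333333 + 2² = 9.3333333
Var(Z) = 0.125*9.3333333 - (0.25*2)²
= 1.1666667 - 0.25 = 0.91666667

0.91666667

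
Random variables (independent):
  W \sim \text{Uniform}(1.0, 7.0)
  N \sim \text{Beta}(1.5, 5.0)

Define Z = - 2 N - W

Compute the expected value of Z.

E[Z] = -1*E[W] - 2*E[N]
E[W] = 4
E[N] = 0.23076923
E[Z] = -1*4 - 2*0.23076923 = -4.4615385

-4.4615385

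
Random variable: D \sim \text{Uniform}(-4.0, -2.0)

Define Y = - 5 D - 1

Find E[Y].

For Y = -5D - 1:
E[Y] = -5 * E[D] - 1
E[D] = (-4 - 2)/2 = -3
E[Y] = -5 * (-3) - 1 = 14

14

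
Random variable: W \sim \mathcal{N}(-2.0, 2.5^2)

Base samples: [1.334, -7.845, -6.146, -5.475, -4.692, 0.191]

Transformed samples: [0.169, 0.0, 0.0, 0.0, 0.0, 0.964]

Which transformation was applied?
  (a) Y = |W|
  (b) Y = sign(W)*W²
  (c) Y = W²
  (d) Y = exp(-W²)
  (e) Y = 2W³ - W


Checking option (d) Y = exp(-W²):
  W = 1.334 -> Y = 0.169 ✓
  W = -7.845 -> Y = 0.0 ✓
  W = -6.146 -> Y = 0.0 ✓
All samples match this transformation.

(d) exp(-W²)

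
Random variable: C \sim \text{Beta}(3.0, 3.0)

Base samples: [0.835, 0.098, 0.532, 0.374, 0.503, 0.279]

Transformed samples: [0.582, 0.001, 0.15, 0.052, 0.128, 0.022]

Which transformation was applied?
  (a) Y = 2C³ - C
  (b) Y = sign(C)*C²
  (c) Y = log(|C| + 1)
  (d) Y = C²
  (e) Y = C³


Checking option (e) Y = C³:
  C = 0.835 -> Y = 0.582 ✓
  C = 0.098 -> Y = 0.001 ✓
  C = 0.532 -> Y = 0.15 ✓
All samples match this transformation.

(e) C³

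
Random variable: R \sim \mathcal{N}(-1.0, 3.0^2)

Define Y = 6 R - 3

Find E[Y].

For Y = 6R - 3:
E[Y] = 6 * E[R] - 3
E[R] = -1.0 = -1
E[Y] = 6 * (-1) - 3 = -9

-9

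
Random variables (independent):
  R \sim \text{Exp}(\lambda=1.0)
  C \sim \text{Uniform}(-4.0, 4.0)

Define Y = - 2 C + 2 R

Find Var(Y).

For independent RVs: Var(aX + bY) = a²Var(X) + b²Var(Y)
Var(R) = 1
Var(C) = 5.3333333
Var(Y) = 2²*1 + (-2)²*5.3333333
= 4*1 + 4*5.3333333 = 25.333333

25.333333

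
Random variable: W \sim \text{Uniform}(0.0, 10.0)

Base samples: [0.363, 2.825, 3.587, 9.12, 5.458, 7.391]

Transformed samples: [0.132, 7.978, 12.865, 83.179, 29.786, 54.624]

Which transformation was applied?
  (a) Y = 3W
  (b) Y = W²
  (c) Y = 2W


Checking option (b) Y = W²:
  W = 0.363 -> Y = 0.132 ✓
  W = 2.825 -> Y = 7.978 ✓
  W = 3.587 -> Y = 12.865 ✓
All samples match this transformation.

(b) W²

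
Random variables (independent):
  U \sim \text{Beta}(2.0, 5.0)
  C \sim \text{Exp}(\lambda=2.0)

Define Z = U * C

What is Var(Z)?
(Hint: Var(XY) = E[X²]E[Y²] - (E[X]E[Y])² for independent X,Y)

Var(XY) = E[X²]E[Y²] - (E[X]E[Y])²
E[U] = 0.28571429, Var(U) = 0.025510204
E[C] = 0.5, Var(C) = 0.25
E[U²] = 0.025510204 + 0.28571429² = 0.10714286
E[C²] = 0.25 + 0.5² = 0.5
Var(Z) = 0.10714286*0.5 - (0.28571429*0.5)²
= 0.053571429 - 0.020408163 = 0.033163265

0.033163265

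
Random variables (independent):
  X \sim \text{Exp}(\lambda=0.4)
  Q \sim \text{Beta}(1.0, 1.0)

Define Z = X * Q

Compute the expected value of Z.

For independent RVs: E[XY] = E[X]*E[Y]
E[X] = 2.5
E[Q] = 0.5
E[Z] = 2.5 * 0.5 = 1.25

1.25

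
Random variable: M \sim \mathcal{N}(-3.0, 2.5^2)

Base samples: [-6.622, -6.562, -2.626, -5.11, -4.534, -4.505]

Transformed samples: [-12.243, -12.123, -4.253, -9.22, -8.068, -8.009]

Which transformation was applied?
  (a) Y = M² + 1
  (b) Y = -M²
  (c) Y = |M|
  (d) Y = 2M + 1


Checking option (d) Y = 2M + 1:
  M = -6.622 -> Y = -12.243 ✓
  M = -6.562 -> Y = -12.123 ✓
  M = -2.626 -> Y = -4.253 ✓
All samples match this transformation.

(d) 2M + 1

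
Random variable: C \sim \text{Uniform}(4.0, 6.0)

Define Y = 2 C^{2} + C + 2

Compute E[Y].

E[Y] = 2*E[C²] + 1*E[C] + 2
E[C] = 5
E[C²] = Var(C) + (E[C])² = 0.33333333 + 25 = 25.333333
E[Y] = 2*25.333333 + 1*5 + 2 = 57.666667

57.666667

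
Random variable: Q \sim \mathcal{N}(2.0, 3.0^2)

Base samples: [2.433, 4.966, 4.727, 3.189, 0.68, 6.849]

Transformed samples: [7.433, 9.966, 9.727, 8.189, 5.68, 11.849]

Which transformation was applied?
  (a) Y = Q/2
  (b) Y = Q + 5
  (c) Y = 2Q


Checking option (b) Y = Q + 5:
  Q = 2.433 -> Y = 7.433 ✓
  Q = 4.966 -> Y = 9.966 ✓
  Q = 4.727 -> Y = 9.727 ✓
All samples match this transformation.

(b) Q + 5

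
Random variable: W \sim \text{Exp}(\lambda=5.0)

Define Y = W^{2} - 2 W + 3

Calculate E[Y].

E[Y] = 1*E[W²] - 2*E[W] + 3
E[W] = 0.2
E[W²] = Var(W) + (E[W])² = 0.04 + 0.04 = 0.08
E[Y] = 1*0.08 - 2*0.2 + 3 = 2.68

2.68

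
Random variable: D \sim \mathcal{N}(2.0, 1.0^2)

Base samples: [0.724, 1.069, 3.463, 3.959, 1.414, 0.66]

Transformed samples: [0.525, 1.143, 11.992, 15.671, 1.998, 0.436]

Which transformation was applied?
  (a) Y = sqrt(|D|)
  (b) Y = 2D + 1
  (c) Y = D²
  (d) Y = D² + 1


Checking option (c) Y = D²:
  D = 0.724 -> Y = 0.525 ✓
  D = 1.069 -> Y = 1.143 ✓
  D = 3.463 -> Y = 11.992 ✓
All samples match this transformation.

(c) D²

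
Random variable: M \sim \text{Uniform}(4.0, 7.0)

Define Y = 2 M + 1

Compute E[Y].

For Y = 2M + 1:
E[Y] = 2 * E[M] + 1
E[M] = (4 + 7)/2 = 5.5
E[Y] = 2 * 5.5 + 1 = 12

12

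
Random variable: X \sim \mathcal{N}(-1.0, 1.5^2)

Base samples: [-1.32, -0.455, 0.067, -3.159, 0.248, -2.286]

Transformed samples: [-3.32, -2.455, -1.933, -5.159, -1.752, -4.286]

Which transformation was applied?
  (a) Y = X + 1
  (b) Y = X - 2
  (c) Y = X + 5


Checking option (b) Y = X - 2:
  X = -1.32 -> Y = -3.32 ✓
  X = -0.455 -> Y = -2.455 ✓
  X = 0.067 -> Y = -1.933 ✓
All samples match this transformation.

(b) X - 2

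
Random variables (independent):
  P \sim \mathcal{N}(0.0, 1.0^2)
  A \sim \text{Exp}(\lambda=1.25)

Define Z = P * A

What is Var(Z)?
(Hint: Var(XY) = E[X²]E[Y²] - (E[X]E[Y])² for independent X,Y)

Var(XY) = E[X²]E[Y²] - (E[X]E[Y])²
E[P] = 0, Var(P) = 1
E[A] = 0.8, Var(A) = 0.64
E[P²] = 1 + 0² = 1
E[A²] = 0.64 + 0.8² = 1.28
Var(Z) = 1*1.28 - (0*0.8)²
= 1.28 - 0 = 1.28

1.28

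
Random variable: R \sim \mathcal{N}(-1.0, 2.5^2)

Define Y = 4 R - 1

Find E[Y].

For Y = 4R - 1:
E[Y] = 4 * E[R] - 1
E[R] = -1.0 = -1
E[Y] = 4 * (-1) - 1 = -5

-5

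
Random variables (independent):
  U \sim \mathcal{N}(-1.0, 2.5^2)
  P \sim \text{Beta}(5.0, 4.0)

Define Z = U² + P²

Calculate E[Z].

E[Z] = E[U²] + E[P²]
E[U²] = Var(U) + E[U]² = 6.25 + 1 = 7.25
E[P²] = Var(P) + E[P]² = 0.024691358 + 0.30864198 = 0.33333333
E[Z] = 7.25 + 0.33333333 = 7.5833333

7.5833333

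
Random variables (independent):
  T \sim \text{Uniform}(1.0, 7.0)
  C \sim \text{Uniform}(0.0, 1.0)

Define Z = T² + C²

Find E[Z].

E[Z] = E[T²] + E[C²]
E[T²] = Var(T) + E[T]² = 3 + 16 = 19
E[C²] = Var(C) + E[C]² = 0.083333333 + 0.25 = 0.33333333
E[Z] = 19 + 0.33333333 = 19.333333

19.333333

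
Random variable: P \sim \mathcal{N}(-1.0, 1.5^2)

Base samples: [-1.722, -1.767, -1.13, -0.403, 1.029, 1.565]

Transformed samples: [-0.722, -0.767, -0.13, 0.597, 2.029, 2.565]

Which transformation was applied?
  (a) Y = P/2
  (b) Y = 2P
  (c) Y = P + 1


Checking option (c) Y = P + 1:
  P = -1.722 -> Y = -0.722 ✓
  P = -1.767 -> Y = -0.767 ✓
  P = -1.13 -> Y = -0.13 ✓
All samples match this transformation.

(c) P + 1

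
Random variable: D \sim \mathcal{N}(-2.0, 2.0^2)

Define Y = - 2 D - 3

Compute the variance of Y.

For Y = aD + b: Var(Y) = a² * Var(D)
Var(D) = 2.0^2 = 4
Var(Y) = (-2)² * 4 = 4 * 4 = 16

16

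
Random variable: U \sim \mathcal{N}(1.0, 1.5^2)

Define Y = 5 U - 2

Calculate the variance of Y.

For Y = aU + b: Var(Y) = a² * Var(U)
Var(U) = 1.5^2 = 2.25
Var(Y) = 5² * 2.25 = 25 * 2.25 = 56.25

56.25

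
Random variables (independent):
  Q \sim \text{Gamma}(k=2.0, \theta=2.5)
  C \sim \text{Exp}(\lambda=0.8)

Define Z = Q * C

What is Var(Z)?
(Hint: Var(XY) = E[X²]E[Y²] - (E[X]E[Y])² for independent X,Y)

Var(XY) = E[X²]E[Y²] - (E[X]E[Y])²
E[Q] = 5, Var(Q) = 12.5
E[C] = 1.25, Var(C) = 1.5625
E[Q²] = 12.5 + 5² = 37.5
E[C²] = 1.5625 + 1.25² = 3.125
Var(Z) = 37.5*3.125 - (5*1.25)²
= 117.1875 - 39.0625 = 78.125

78.125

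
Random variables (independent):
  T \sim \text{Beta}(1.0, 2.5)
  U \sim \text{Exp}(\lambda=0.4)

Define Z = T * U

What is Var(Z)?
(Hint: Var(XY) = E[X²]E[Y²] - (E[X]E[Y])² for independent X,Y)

Var(XY) = E[X²]E[Y²] - (E[X]E[Y])²
E[T] = 0.28571429, Var(T) = 0.045351474
E[U] = 2.5, Var(U) = 6.25
E[T²] = 0.045351474 + 0.28571429² = 0.12698413
E[U²] = 6.25 + 2.5² = 12.5
Var(Z) = 0.12698413*12.5 - (0.28571429*2.5)²
= 1.5873016 - 0.51020408 = 1.0770975

1.0770975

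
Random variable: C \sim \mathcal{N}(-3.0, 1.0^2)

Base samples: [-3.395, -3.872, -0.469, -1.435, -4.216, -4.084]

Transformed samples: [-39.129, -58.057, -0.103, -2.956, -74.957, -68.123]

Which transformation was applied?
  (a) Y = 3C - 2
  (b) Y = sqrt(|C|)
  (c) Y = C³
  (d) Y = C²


Checking option (c) Y = C³:
  C = -3.395 -> Y = -39.129 ✓
  C = -3.872 -> Y = -58.057 ✓
  C = -0.469 -> Y = -0.103 ✓
All samples match this transformation.

(c) C³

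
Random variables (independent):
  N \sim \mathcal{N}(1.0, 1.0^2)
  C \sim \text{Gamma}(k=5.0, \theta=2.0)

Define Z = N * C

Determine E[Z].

For independent RVs: E[XY] = E[X]*E[Y]
E[N] = 1
E[C] = 10
E[Z] = 1 * 10 = 10

10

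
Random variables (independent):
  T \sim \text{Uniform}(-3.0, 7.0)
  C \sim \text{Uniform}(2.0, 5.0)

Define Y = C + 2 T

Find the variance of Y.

For independent RVs: Var(aX + bY) = a²Var(X) + b²Var(Y)
Var(T) = 8.3333333
Var(C) = 0.75
Var(Y) = 2²*8.3333333 + 1²*0.75
= 4*8.3333333 + 1*0.75 = 34.083333

34.083333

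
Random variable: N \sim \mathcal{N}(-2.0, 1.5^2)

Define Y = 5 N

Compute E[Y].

For Y = 5N:
E[Y] = 5 * E[N]
E[N] = -2.0 = -2
E[Y] = 5 * (-2) = -10

-10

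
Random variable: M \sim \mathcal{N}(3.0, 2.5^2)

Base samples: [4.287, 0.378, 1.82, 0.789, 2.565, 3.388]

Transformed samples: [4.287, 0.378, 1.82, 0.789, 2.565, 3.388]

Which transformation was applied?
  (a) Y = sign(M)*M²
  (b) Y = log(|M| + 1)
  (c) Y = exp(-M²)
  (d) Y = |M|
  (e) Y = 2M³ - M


Checking option (d) Y = |M|:
  M = 4.287 -> Y = 4.287 ✓
  M = 0.378 -> Y = 0.378 ✓
  M = 1.82 -> Y = 1.82 ✓
All samples match this transformation.

(d) |M|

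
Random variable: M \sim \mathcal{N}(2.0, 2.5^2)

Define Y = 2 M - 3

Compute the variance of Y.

For Y = aM + b: Var(Y) = a² * Var(M)
Var(M) = 2.5^2 = 6.25
Var(Y) = 2² * 6.25 = 4 * 6.25 = 25

25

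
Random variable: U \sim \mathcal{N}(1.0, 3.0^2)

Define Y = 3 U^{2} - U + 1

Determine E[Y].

E[Y] = 3*E[U²] - 1*E[U] + 1
E[U] = 1
E[U²] = Var(U) + (E[U])² = 9 + 1 = 10
E[Y] = 3*10 - 1*1 + 1 = 30

30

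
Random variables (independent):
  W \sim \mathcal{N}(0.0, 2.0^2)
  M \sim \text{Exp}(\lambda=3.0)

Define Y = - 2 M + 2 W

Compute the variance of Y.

For independent RVs: Var(aX + bY) = a²Var(X) + b²Var(Y)
Var(W) = 4
Var(M) = 0.11111111
Var(Y) = 2²*4 + (-2)²*0.11111111
= 4*4 + 4*0.11111111 = 16.444444

16.444444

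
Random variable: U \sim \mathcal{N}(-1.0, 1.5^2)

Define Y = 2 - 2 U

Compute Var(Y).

For Y = aU + b: Var(Y) = a² * Var(U)
Var(U) = 1.5^2 = 2.25
Var(Y) = (-2)² * 2.25 = 4 * 2.25 = 9

9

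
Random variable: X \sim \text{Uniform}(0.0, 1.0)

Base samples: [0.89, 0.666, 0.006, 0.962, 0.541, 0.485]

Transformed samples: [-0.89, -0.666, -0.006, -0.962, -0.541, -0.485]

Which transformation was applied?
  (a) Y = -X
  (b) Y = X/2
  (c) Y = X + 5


Checking option (a) Y = -X:
  X = 0.89 -> Y = -0.89 ✓
  X = 0.666 -> Y = -0.666 ✓
  X = 0.006 -> Y = -0.006 ✓
All samples match this transformation.

(a) -X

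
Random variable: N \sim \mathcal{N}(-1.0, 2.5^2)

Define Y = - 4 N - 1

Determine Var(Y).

For Y = aN + b: Var(Y) = a² * Var(N)
Var(N) = 2.5^2 = 6.25
Var(Y) = (-4)² * 6.25 = 16 * 6.25 = 100

100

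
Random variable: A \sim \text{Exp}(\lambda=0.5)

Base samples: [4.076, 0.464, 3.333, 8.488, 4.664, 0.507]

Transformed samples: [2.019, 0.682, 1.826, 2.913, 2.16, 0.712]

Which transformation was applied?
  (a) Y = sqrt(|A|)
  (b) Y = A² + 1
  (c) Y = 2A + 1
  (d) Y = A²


Checking option (a) Y = sqrt(|A|):
  A = 4.076 -> Y = 2.019 ✓
  A = 0.464 -> Y = 0.682 ✓
  A = 3.333 -> Y = 1.826 ✓
All samples match this transformation.

(a) sqrt(|A|)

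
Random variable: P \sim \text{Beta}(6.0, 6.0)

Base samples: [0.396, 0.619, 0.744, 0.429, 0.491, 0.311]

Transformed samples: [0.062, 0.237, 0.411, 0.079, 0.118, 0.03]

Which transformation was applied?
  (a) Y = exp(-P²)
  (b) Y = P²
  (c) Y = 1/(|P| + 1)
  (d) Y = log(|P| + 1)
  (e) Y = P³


Checking option (e) Y = P³:
  P = 0.396 -> Y = 0.062 ✓
  P = 0.619 -> Y = 0.237 ✓
  P = 0.744 -> Y = 0.411 ✓
All samples match this transformation.

(e) P³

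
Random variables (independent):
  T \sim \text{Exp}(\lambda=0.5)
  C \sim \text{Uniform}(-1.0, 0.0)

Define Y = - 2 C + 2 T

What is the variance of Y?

For independent RVs: Var(aX + bY) = a²Var(X) + b²Var(Y)
Var(T) = 4
Var(C) = 0.083333333
Var(Y) = 2²*4 + (-2)²*0.083333333
= 4*4 + 4*0.083333333 = 16.333333

16.333333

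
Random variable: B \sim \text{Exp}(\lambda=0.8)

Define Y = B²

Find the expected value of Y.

E[B²] = Var(B) + (E[B])² = 1.5625 + 1.5625 = 3.125

3.125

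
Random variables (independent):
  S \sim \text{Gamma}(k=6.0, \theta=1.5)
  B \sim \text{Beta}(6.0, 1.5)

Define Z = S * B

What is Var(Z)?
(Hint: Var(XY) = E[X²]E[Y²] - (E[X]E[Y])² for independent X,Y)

Var(XY) = E[X²]E[Y²] - (E[X]E[Y])²
E[S] = 9, Var(S) = 13.5
E[B] = 0.8, Var(B) = 0.018823529
E[S²] = 13.5 + 9² = 94.5
E[B²] = 0.018823529 + 0.8² = 0.65882353
Var(Z) = 94.5*0.65882353 - (9*0.8)²
= 62.258824 - 51.84 = 10.418824

10.418824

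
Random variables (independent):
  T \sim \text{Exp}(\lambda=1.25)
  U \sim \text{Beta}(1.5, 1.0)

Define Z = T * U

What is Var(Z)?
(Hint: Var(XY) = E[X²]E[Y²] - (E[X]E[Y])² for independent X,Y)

Var(XY) = E[X²]E[Y²] - (E[X]E[Y])²
E[T] = 0.8, Var(T) = 0.64
E[U] = 0.6, Var(U) = 0.068571429
E[T²] = 0.64 + 0.8² = 1.28
E[U²] = 0.068571429 + 0.6² = 0.42857143
Var(Z) = 1.28*0.42857143 - (0.8*0.6)²
= 0.54857143 - 0.2304 = 0.31817143

0.31817143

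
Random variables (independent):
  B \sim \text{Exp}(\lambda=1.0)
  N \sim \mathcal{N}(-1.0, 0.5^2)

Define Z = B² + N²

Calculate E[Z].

E[Z] = E[B²] + E[N²]
E[B²] = Var(B) + E[B]² = 1 + 1 = 2
E[N²] = Var(N) + E[N]² = 0.25 + 1 = 1.25
E[Z] = 2 + 1.25 = 3.25

3.25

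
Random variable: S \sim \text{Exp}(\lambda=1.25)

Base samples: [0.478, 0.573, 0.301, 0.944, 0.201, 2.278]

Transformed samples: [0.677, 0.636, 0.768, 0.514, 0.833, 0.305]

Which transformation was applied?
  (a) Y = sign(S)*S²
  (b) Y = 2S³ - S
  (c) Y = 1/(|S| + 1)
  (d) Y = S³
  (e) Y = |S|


Checking option (c) Y = 1/(|S| + 1):
  S = 0.478 -> Y = 0.677 ✓
  S = 0.573 -> Y = 0.636 ✓
  S = 0.301 -> Y = 0.768 ✓
All samples match this transformation.

(c) 1/(|S| + 1)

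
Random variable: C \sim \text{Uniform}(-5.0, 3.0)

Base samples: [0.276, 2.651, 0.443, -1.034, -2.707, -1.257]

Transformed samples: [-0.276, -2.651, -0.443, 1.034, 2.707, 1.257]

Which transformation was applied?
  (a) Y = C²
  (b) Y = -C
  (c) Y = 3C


Checking option (b) Y = -C:
  C = 0.276 -> Y = -0.276 ✓
  C = 2.651 -> Y = -2.651 ✓
  C = 0.443 -> Y = -0.443 ✓
All samples match this transformation.

(b) -C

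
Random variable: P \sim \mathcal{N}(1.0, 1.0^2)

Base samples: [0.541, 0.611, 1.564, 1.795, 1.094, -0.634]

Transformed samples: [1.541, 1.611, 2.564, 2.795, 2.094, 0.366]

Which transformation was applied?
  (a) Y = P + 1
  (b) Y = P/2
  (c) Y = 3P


Checking option (a) Y = P + 1:
  P = 0.541 -> Y = 1.541 ✓
  P = 0.611 -> Y = 1.611 ✓
  P = 1.564 -> Y = 2.564 ✓
All samples match this transformation.

(a) P + 1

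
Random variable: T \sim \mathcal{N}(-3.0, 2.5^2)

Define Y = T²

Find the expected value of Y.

E[T²] = Var(T) + (E[T])² = 6.25 + 9 = 15.25

15.25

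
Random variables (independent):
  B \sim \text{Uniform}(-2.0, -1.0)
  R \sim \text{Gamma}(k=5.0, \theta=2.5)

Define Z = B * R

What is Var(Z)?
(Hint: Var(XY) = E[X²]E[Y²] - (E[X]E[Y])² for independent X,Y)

Var(XY) = E[X²]E[Y²] - (E[X]E[Y])²
E[B] = -1.5, Var(B) = 0.083333333
E[R] = 12.5, Var(R) = 31.25
E[B²] = 0.083333333 + (-1.5)² = 2.3333333
E[R²] = 31.25 + 12.5² = 187.5
Var(Z) = 2.3333333*187.5 - (-1.5*12.5)²
= 437.5 - 351.5625 = 85.9375

85.9375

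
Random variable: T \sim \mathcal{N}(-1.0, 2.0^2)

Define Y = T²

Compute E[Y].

Using E[X²] = Var(X) + (E[X])²:
E[T] = -1
Var(T) = 2.0^2 = 4
E[T²] = 4 + (-1)² = 4 + 1 = 5

5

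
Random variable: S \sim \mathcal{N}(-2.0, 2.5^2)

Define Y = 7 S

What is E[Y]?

For Y = 7S:
E[Y] = 7 * E[S]
E[S] = -2.0 = -2
E[Y] = 7 * (-2) = -14

-14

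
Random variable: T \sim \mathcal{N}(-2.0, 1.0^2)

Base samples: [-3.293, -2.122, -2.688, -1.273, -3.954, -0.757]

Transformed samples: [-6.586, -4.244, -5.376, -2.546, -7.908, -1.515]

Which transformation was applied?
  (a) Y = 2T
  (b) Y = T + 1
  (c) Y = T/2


Checking option (a) Y = 2T:
  T = -3.293 -> Y = -6.586 ✓
  T = -2.122 -> Y = -4.244 ✓
  T = -2.688 -> Y = -5.376 ✓
All samples match this transformation.

(a) 2T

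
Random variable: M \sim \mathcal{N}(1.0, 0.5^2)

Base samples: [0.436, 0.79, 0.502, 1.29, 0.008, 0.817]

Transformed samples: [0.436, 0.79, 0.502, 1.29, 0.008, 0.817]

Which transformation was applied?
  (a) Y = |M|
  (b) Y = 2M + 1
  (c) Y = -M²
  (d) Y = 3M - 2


Checking option (a) Y = |M|:
  M = 0.436 -> Y = 0.436 ✓
  M = 0.79 -> Y = 0.79 ✓
  M = 0.502 -> Y = 0.502 ✓
All samples match this transformation.

(a) |M|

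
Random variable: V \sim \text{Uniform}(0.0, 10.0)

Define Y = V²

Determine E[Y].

E[V²] = Var(V) + (E[V])² = 8.3333333 + 25 = 33.333333

33.333333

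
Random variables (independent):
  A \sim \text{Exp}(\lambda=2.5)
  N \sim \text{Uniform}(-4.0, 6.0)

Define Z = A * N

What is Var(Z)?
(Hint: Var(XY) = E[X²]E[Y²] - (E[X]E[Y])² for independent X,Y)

Var(XY) = E[X²]E[Y²] - (E[X]E[Y])²
E[A] = 0.4, Var(A) = 0.16
E[N] = 1, Var(N) = 8.3333333
E[A²] = 0.16 + 0.4² = 0.32
E[N²] = 8.3333333 + 1² = 9.3333333
Var(Z) = 0.32*9.3333333 - (0.4*1)²
= 2.9866667 - 0.16 = 2.8266667

2.8266667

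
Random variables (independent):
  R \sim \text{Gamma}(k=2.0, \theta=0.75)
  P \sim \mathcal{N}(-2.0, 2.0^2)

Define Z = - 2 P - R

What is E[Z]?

E[Z] = -1*E[R] - 2*E[P]
E[R] = 1.5
E[P] = -2
E[Z] = -1*1.5 - 2*(-2) = 2.5

2.5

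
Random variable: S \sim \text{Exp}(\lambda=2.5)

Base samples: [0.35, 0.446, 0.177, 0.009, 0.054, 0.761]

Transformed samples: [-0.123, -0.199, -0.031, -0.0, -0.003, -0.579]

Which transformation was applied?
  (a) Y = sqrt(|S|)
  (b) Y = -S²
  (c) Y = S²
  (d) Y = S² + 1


Checking option (b) Y = -S²:
  S = 0.35 -> Y = -0.123 ✓
  S = 0.446 -> Y = -0.199 ✓
  S = 0.177 -> Y = -0.031 ✓
All samples match this transformation.

(b) -S²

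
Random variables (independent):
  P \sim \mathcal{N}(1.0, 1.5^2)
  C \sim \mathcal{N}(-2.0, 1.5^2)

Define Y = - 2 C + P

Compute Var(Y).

For independent RVs: Var(aX + bY) = a²Var(X) + b²Var(Y)
Var(P) = 2.25
Var(C) = 2.25
Var(Y) = 1²*2.25 + (-2)²*2.25
= 1*2.25 + 4*2.25 = 11.25

11.25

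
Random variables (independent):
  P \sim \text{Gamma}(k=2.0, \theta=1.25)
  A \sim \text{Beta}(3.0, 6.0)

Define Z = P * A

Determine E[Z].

For independent RVs: E[XY] = E[X]*E[Y]
E[P] = 2.5
E[A] = 0.33333333
E[Z] = 2.5 * 0.33333333 = 0.83333333

0.83333333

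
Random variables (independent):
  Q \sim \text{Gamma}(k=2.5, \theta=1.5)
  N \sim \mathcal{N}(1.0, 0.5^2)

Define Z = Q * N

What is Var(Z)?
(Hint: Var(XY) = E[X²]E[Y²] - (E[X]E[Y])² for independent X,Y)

Var(XY) = E[X²]E[Y²] - (E[X]E[Y])²
E[Q] = 3.75, Var(Q) = 5.625
E[N] = 1, Var(N) = 0.25
E[Q²] = 5.625 + 3.75² = 19.6875
E[N²] = 0.25 + 1² = 1.25
Var(Z) = 19.6875*1.25 - (3.75*1)²
= 24.609375 - 14.0625 = 10.546875

10.546875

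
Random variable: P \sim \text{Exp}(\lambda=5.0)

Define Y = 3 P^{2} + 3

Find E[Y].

E[Y] = 3*E[P²] + 3
E[P] = 0.2
E[P²] = Var(P) + (E[P])² = 0.04 + 0.04 = 0.08
E[Y] = 3*0.08 + 3 = 3.24

3.24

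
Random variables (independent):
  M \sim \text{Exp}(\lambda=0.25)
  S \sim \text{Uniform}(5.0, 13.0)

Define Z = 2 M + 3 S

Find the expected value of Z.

E[Z] = 2*E[M] + 3*E[S]
E[M] = 4
E[S] = 9
E[Z] = 2*4 + 3*9 = 35

35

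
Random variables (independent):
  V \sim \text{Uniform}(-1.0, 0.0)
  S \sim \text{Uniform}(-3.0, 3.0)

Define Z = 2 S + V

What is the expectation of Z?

E[Z] = 1*E[V] + 2*E[S]
E[V] = -0.5
E[S] = 0
E[Z] = 1*(-0.5) + 2*0 = -0.5

-0.5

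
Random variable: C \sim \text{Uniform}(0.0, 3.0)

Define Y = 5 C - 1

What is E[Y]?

For Y = 5C - 1:
E[Y] = 5 * E[C] - 1
E[C] = (0 + 3)/2 = 1.5
E[Y] = 5 * 1.5 - 1 = 6.5

6.5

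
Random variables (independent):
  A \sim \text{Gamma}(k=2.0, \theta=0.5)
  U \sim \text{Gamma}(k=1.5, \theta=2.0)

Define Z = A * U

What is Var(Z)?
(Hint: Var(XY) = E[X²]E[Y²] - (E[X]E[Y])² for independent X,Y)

Var(XY) = E[X²]E[Y²] - (E[X]E[Y])²
E[A] = 1, Var(A) = 0.5
E[U] = 3, Var(U) = 6
E[A²] = 0.5 + 1² = 1.5
E[U²] = 6 + 3² = 15
Var(Z) = 1.5*15 - (1*3)²
= 22.5 - 9 = 13.5

13.5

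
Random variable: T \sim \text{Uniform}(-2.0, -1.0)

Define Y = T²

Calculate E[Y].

E[T²] = Var(T) + (E[T])² = 0.083333333 + 2.25 = 2.3333333

2.3333333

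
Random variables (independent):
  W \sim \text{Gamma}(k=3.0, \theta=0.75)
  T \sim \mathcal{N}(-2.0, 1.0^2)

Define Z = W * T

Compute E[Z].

For independent RVs: E[XY] = E[X]*E[Y]
E[W] = 2.25
E[T] = -2
E[Z] = 2.25 * (-2) = -4.5

-4.5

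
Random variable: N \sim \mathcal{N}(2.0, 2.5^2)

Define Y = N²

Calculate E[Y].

E[N²] = Var(N) + (E[N])² = 6.25 + 4 = 10.25

10.25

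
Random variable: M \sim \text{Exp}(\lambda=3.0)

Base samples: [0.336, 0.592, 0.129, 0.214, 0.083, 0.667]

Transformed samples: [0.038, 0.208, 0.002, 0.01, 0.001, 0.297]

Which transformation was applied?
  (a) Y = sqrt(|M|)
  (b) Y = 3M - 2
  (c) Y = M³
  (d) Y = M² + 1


Checking option (c) Y = M³:
  M = 0.336 -> Y = 0.038 ✓
  M = 0.592 -> Y = 0.208 ✓
  M = 0.129 -> Y = 0.002 ✓
All samples match this transformation.

(c) M³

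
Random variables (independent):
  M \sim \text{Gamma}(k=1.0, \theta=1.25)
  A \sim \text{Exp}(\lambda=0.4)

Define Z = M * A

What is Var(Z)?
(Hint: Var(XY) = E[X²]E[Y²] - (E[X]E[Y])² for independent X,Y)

Var(XY) = E[X²]E[Y²] - (E[X]E[Y])²
E[M] = 1.25, Var(M) = 1.5625
E[A] = 2.5, Var(A) = 6.25
E[M²] = 1.5625 + 1.25² = 3.125
E[A²] = 6.25 + 2.5² = 12.5
Var(Z) = 3.125*12.5 - (1.25*2.5)²
= 39.0625 - 9.765625 = 29.296875

29.296875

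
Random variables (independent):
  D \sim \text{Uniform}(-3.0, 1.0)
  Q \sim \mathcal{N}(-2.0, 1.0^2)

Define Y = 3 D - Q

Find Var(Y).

For independent RVs: Var(aX + bY) = a²Var(X) + b²Var(Y)
Var(D) = 1.3333333
Var(Q) = 1
Var(Y) = 3²*1.3333333 + (-1)²*1
= 9*1.3333333 + 1*1 = 13

13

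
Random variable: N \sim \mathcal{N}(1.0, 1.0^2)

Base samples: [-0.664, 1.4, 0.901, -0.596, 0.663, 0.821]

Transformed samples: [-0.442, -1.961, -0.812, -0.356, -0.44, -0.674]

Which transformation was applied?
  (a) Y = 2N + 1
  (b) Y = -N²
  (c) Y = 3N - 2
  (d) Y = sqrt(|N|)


Checking option (b) Y = -N²:
  N = -0.664 -> Y = -0.442 ✓
  N = 1.4 -> Y = -1.961 ✓
  N = 0.901 -> Y = -0.812 ✓
All samples match this transformation.

(b) -N²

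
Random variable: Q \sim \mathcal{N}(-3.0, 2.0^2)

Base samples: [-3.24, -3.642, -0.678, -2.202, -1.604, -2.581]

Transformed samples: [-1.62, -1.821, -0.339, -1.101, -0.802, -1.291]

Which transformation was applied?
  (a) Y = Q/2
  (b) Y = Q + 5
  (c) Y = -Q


Checking option (a) Y = Q/2:
  Q = -3.24 -> Y = -1.62 ✓
  Q = -3.642 -> Y = -1.821 ✓
  Q = -0.678 -> Y = -0.339 ✓
All samples match this transformation.

(a) Q/2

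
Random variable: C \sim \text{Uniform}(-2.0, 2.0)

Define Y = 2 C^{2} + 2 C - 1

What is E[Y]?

E[Y] = 2*E[C²] + 2*E[C] - 1
E[C] = 0
E[C²] = Var(C) + (E[C])² = 1.3333333 + 0 = 1.3333333
E[Y] = 2*1.3333333 + 2*0 - 1 = 1.6666667

1.6666667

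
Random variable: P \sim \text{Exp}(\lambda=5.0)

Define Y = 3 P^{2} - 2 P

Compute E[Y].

E[Y] = 3*E[P²] - 2*E[P]
E[P] = 0.2
E[P²] = Var(P) + (E[P])² = 0.04 + 0.04 = 0.08
E[Y] = 3*0.08 - 2*0.2 = -0.16

-0.16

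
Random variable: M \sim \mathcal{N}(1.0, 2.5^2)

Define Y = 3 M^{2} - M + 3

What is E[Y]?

E[Y] = 3*E[M²] - 1*E[M] + 3
E[M] = 1
E[M²] = Var(M) + (E[M])² = 6.25 + 1 = 7.25
E[Y] = 3*7.25 - 1*1 + 3 = 23.75

23.75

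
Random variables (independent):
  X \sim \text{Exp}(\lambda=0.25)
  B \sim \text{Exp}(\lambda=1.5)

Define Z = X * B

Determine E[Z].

For independent RVs: E[XY] = E[X]*E[Y]
E[X] = 4
E[B] = 0.66666667
E[Z] = 4 * 0.66666667 = 2.6666667

2.6666667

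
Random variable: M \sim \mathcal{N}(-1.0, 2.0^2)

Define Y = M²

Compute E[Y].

E[M²] = Var(M) + (E[M])² = 4 + 1 = 5

5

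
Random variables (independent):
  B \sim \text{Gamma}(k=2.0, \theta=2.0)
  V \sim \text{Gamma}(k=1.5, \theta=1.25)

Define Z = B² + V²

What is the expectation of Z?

E[Z] = E[B²] + E[V²]
E[B²] = Var(B) + E[B]² = 8 + 16 = 24
E[V²] = Var(V) + E[V]² = 2.34375 + 3.515625 = 5.859375
E[Z] = 24 + 5.859375 = 29.859375

29.859375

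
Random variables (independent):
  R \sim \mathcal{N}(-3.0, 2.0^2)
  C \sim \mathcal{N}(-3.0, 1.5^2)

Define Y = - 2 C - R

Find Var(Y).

For independent RVs: Var(aX + bY) = a²Var(X) + b²Var(Y)
Var(R) = 4
Var(C) = 2.25
Var(Y) = (-1)²*4 + (-2)²*2.25
= 1*4 + 4*2.25 = 13

13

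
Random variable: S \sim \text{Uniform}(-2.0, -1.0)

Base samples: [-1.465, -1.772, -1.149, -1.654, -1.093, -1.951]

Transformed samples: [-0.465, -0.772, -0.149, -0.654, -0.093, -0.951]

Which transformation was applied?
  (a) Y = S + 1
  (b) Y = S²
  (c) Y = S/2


Checking option (a) Y = S + 1:
  S = -1.465 -> Y = -0.465 ✓
  S = -1.772 -> Y = -0.772 ✓
  S = -1.149 -> Y = -0.149 ✓
All samples match this transformation.

(a) S + 1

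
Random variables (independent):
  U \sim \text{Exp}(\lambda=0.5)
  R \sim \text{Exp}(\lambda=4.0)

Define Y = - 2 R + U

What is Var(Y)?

For independent RVs: Var(aX + bY) = a²Var(X) + b²Var(Y)
Var(U) = 4
Var(R) = 0.0625
Var(Y) = 1²*4 + (-2)²*0.0625
= 1*4 + 4*0.0625 = 4.25

4.25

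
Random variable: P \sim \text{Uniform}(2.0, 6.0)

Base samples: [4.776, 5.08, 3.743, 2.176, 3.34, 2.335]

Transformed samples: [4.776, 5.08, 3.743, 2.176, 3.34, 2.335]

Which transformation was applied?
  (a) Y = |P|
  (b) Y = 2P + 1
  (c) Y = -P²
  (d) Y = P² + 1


Checking option (a) Y = |P|:
  P = 4.776 -> Y = 4.776 ✓
  P = 5.08 -> Y = 5.08 ✓
  P = 3.743 -> Y = 3.743 ✓
All samples match this transformation.

(a) |P|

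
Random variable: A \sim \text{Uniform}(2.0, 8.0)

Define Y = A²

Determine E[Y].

Using E[X²] = Var(X) + (E[X])²:
E[A] = 5
Var(A) = (8 - 2)^2/12 = 3
E[A²] = 3 + 5² = 3 + 25 = 28

28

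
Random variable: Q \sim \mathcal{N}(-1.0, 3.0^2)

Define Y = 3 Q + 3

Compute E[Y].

For Y = 3Q + 3:
E[Y] = 3 * E[Q] + 3
E[Q] = -1.0 = -1
E[Y] = 3 * (-1) + 3 = 0

0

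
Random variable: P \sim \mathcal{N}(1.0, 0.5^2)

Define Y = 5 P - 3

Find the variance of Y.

For Y = aP + b: Var(Y) = a² * Var(P)
Var(P) = 0.5^2 = 0.25
Var(Y) = 5² * 0.25 = 25 * 0.25 = 6.25

6.25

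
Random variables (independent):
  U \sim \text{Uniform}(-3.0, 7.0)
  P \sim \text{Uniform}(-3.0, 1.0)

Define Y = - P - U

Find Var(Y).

For independent RVs: Var(aX + bY) = a²Var(X) + b²Var(Y)
Var(U) = 8.3333333
Var(P) = 1.3333333
Var(Y) = (-1)²*8.3333333 + (-1)²*1.3333333
= 1*8.3333333 + 1*1.3333333 = 9.6666667

9.6666667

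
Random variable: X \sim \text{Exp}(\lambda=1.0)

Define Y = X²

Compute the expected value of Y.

E[X²] = Var(X) + (E[X])² = 1 + 1 = 2

2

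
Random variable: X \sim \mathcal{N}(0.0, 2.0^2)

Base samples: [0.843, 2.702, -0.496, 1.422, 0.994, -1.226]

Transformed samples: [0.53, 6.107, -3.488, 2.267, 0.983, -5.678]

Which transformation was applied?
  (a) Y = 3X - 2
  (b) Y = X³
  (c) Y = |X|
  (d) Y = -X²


Checking option (a) Y = 3X - 2:
  X = 0.843 -> Y = 0.53 ✓
  X = 2.702 -> Y = 6.107 ✓
  X = -0.496 -> Y = -3.488 ✓
All samples match this transformation.

(a) 3X - 2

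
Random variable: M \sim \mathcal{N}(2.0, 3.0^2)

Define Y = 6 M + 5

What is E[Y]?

For Y = 6M + 5:
E[Y] = 6 * E[M] + 5
E[M] = 2.0 = 2
E[Y] = 6 * 2 + 5 = 17

17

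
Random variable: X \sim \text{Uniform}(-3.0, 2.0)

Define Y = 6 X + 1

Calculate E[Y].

For Y = 6X + 1:
E[Y] = 6 * E[X] + 1
E[X] = (-3 + 2)/2 = -0.5
E[Y] = 6 * (-0.5) + 1 = -2

-2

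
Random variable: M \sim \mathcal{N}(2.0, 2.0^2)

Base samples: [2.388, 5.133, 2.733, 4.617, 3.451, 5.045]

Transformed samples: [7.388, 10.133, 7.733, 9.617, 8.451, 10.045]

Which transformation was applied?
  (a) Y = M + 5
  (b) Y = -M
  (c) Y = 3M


Checking option (a) Y = M + 5:
  M = 2.388 -> Y = 7.388 ✓
  M = 5.133 -> Y = 10.133 ✓
  M = 2.733 -> Y = 7.733 ✓
All samples match this transformation.

(a) M + 5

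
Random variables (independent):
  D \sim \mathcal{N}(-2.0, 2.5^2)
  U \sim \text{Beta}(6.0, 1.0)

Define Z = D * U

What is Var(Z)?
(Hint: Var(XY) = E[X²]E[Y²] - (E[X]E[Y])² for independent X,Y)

Var(XY) = E[X²]E[Y²] - (E[X]E[Y])²
E[D] = -2, Var(D) = 6.25
E[U] = 0.85714286, Var(U) = 0.015306122
E[D²] = 6.25 + (-2)² = 10.25
E[U²] = 0.015306122 + 0.85714286² = 0.75
Var(Z) = 10.25*0.75 - (-2*0.85714286)²
= 7.6875 - 2.9387755 = 4.7487245

4.7487245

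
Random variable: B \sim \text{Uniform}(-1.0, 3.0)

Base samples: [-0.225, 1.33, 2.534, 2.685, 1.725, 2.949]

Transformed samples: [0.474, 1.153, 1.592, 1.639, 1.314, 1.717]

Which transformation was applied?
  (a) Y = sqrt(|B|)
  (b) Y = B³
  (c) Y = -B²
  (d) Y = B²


Checking option (a) Y = sqrt(|B|):
  B = -0.225 -> Y = 0.474 ✓
  B = 1.33 -> Y = 1.153 ✓
  B = 2.534 -> Y = 1.592 ✓
All samples match this transformation.

(a) sqrt(|B|)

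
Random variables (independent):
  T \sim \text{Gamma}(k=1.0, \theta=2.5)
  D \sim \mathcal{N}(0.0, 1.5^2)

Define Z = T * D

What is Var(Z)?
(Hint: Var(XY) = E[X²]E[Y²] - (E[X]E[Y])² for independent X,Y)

Var(XY) = E[X²]E[Y²] - (E[X]E[Y])²
E[T] = 2.5, Var(T) = 6.25
E[D] = 0, Var(D) = 2.25
E[T²] = 6.25 + 2.5² = 12.5
E[D²] = 2.25 + 0² = 2.25
Var(Z) = 12.5*2.25 - (2.5*0)²
= 28.125 - 0 = 28.125

28.125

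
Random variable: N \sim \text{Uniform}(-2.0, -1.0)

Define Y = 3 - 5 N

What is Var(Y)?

For Y = aN + b: Var(Y) = a² * Var(N)
Var(N) = (-1 + 2)^2/12 = 0.083333333
Var(Y) = (-5)² * 0.083333333 = 25 * 0.083333333 = 2.0833333

2.0833333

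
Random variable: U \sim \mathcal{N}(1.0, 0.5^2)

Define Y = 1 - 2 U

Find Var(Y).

For Y = aU + b: Var(Y) = a² * Var(U)
Var(U) = 0.5^2 = 0.25
Var(Y) = (-2)² * 0.25 = 4 * 0.25 = 1

1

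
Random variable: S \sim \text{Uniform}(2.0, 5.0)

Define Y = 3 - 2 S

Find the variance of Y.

For Y = aS + b: Var(Y) = a² * Var(S)
Var(S) = (5 - 2)^2/12 = 0.75
Var(Y) = (-2)² * 0.75 = 4 * 0.75 = 3

3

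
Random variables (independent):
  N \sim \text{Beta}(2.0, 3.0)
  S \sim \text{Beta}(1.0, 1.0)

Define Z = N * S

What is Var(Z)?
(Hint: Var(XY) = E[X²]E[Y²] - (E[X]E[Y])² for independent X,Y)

Var(XY) = E[X²]E[Y²] - (E[X]E[Y])²
E[N] = 0.4, Var(N) = 0.04
E[S] = 0.5, Var(S) = 0.083333333
E[N²] = 0.04 + 0.4² = 0.2
E[S²] = 0.083333333 + 0.5² = 0.33333333
Var(Z) = 0.2*0.33333333 - (0.4*0.5)²
= 0.066666667 - 0.04 = 0.026666667

0.026666667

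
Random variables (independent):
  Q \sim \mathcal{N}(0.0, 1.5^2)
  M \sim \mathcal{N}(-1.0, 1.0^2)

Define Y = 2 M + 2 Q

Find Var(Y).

For independent RVs: Var(aX + bY) = a²Var(X) + b²Var(Y)
Var(Q) = 2.25
Var(M) = 1
Var(Y) = 2²*2.25 + 2²*1
= 4*2.25 + 4*1 = 13

13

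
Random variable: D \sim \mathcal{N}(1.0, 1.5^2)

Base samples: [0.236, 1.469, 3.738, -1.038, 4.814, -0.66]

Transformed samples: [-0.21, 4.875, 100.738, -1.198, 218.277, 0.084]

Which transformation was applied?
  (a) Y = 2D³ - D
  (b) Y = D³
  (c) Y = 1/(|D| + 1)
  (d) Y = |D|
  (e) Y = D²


Checking option (a) Y = 2D³ - D:
  D = 0.236 -> Y = -0.21 ✓
  D = 1.469 -> Y = 4.875 ✓
  D = 3.738 -> Y = 100.738 ✓
All samples match this transformation.

(a) 2D³ - D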